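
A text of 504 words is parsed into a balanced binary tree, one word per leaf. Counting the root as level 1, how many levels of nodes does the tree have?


In a balanced binary tree with n leaves the deepest leaf is ceil(log2(n)) edges below the root,
so counting node levels inclusive of root and leaves gives ceil(log2(n)) + 1 levels.
log2(504) = 8.9773
ceil(8.9773) = 9
levels = 9 + 1 = 10

10


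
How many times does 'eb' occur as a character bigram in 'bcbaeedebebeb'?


Scanning 'bcbaeedebebeb' for bigram 'eb':
  Position 0: 'bc' -> no
  Position 1: 'cb' -> no
  Position 2: 'ba' -> no
  Position 3: 'ae' -> no
  Position 4: 'ee' -> no
  Position 5: 'ed' -> no
  Position 6: 'de' -> no
  Position 7: 'eb' -> MATCH
  Position 8: 'be' -> no
  Position 9: 'eb' -> MATCH
  Position 10: 'be' -> no
  Position 11: 'eb' -> MATCH
Total matches: 3

3


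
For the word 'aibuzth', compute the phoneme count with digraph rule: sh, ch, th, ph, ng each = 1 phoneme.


Parsing 'aibuzth' greedily, digraphs first:
  'a' -> vowel phoneme (phonemes so far: 1)
  'i' -> vowel phoneme (phonemes so far: 2)
  'b' -> consonant phoneme (phonemes so far: 3)
  'u' -> vowel phoneme (phonemes so far: 4)
  'z' -> consonant phoneme (phonemes so far: 5)
  'th' -> digraph (1 consonant phoneme) (phonemes so far: 6)
Total phonemes: 6

6


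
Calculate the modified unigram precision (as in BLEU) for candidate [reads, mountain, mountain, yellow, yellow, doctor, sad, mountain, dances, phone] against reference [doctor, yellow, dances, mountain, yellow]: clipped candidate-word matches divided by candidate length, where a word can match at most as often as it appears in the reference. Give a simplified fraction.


Reference word counts: {'dances': 1, 'doctor': 1, 'mountain': 1, 'yellow': 2}
Checking each candidate word (with clipping):
  'reads' -> not in reference -> no match (matches: 0)
  'mountain' -> in reference (ref count 1, used 1/1) -> match (matches: 1)
  'mountain' -> ref count 1 already used up (1/1) -> clipped, no match (matches: 1)
  'yellow' -> in reference (ref count 2, used 1/2) -> match (matches: 2)
  'yellow' -> in reference (ref count 2, used 2/2) -> match (matches: 3)
  'doctor' -> in reference (ref count 1, used 1/1) -> match (matches: 4)
  'sad' -> not in reference -> no match (matches: 4)
  'mountain' -> ref count 1 already used up (1/1) -> clipped, no match (matches: 4)
  'dances' -> in reference (ref count 1, used 1/1) -> match (matches: 5)
  'phone' -> not in reference -> no match (matches: 5)
Clipped matches: 5, Candidate length: 10
Precision = 5/10 = 1/2

1/2


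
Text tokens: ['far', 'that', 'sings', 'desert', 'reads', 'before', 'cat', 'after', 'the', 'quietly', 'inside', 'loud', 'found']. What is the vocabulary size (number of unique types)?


Listing all tokens and tracking unique types:
  Token 1: 'far' -> NEW (unique so far: 1)
  Token 2: 'that' -> NEW (unique so far: 2)
  Token 3: 'sings' -> NEW (unique so far: 3)
  Token 4: 'desert' -> NEW (unique so far: 4)
  Token 5: 'reads' -> NEW (unique so far: 5)
  Token 6: 'before' -> NEW (unique so far: 6)
  Token 7: 'cat' -> NEW (unique so far: 7)
  Token 8: 'after' -> NEW (unique so far: 8)
  Token 9: 'the' -> NEW (unique so far: 9)
  Token 10: 'quietly' -> NEW (unique so far: 10)
  Token 11: 'inside' -> NEW (unique so far: 11)
  Token 12: 'loud' -> NEW (unique so far: 12)
  Token 13: 'found' -> NEW (unique so far: 13)
Unique types: ('after', 'before', 'cat', 'desert', 'far', 'found', 'inside', 'loud', 'quietly', 'reads', 'sings', 'that', 'the')
Vocabulary size: 13

13


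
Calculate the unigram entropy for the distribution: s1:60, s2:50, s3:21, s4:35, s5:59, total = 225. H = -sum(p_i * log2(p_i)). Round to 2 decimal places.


Computing entropy H = -sum(p_i * log2(p_i)):
  s1: p = 60/225 = 0.2667, -p*log2(p) = 0.5085
  s2: p = 50/225 = 0.2222, -p*log2(p) = 0.4822
  s3: p = 21/225 = 0.0933, -p*log2(p) = 0.3193
  s4: p = 35/225 = 0.1556, -p*log2(p) = 0.4176
  s5: p = 59/225 = 0.2622, -p*log2(p) = 0.5064
H = sum of terms = 2.2340
Rounded to 2 decimals: 2.23

2.23


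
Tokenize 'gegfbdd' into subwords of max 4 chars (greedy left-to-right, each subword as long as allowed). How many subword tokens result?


'gegfbdd' has 7 characters.
Chunking with max size 4:
  Chunk 1: 'gegf' (positions 0-3)
  Chunk 2: 'bdd' (positions 4-6)
Total chunks: ceil(7 / 4) = 2

2


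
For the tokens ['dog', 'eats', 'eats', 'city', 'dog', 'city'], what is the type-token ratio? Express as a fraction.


Tokens: 6
Unique types: ('city', 'dog', 'eats') = 3
TTR = 3/6
Simplify: divide both by 3 -> 1/2
TTR = 1/2

1/2


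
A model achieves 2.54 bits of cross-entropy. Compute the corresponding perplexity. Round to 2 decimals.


Perplexity formula: PP = 2^H
H = 2.54
PP = 2^2.54
Decompose: 2^2.54 = 2^2 * 2^0.54
2^2 = 4, 2^0.54 ~ 1.4539725
PP ~ 4 * 1.4539725 = 5.8158900
Rounded to 2 decimals: 5.82

5.82


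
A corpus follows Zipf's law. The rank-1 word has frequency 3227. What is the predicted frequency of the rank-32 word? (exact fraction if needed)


Zipf's law: freq(rank) = f1 / rank
f1 = 3227, rank = 32
freq = 3227 / 32
GCD(3227, 32) = 1
Simplified: 3227/32

3227/32


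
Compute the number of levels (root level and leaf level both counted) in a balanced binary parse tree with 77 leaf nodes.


In a balanced binary tree with n leaves the deepest leaf is ceil(log2(n)) edges below the root,
so counting node levels inclusive of root and leaves gives ceil(log2(n)) + 1 levels.
log2(77) = 6.2668
ceil(6.2668) = 7
levels = 7 + 1 = 8

8


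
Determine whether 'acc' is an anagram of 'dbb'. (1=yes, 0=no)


Sort characters of 'acc': 'acc'
Sort characters of 'dbb': 'bbd'
Sorted forms differ -> they are NOT anagrams
Result: 0

0


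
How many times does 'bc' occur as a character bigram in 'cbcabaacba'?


Scanning 'cbcabaacba' for bigram 'bc':
  Position 0: 'cb' -> no
  Position 1: 'bc' -> MATCH
  Position 2: 'ca' -> no
  Position 3: 'ab' -> no
  Position 4: 'ba' -> no
  Position 5: 'aa' -> no
  Position 6: 'ac' -> no
  Position 7: 'cb' -> no
  Position 8: 'ba' -> no
Total matches: 1

1


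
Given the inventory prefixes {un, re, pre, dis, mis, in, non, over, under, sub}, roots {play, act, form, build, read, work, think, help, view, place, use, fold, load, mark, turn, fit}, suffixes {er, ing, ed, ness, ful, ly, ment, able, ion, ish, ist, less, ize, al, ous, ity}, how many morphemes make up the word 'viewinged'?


Segmenting 'viewinged' against the inventory:
  'view' -> root (morpheme 1)
  'ing' -> suffix (morpheme 2)
  'ed' -> suffix (morpheme 3)
Total morphemes: 3

3


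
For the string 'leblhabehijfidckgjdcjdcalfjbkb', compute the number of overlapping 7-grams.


String 'leblhabehijfidckgjdcjdcalfjbkb' has length L = 30.
Number of overlapping n-grams = L - n + 1
Substituting: 30 - 7 + 1 = 24

24


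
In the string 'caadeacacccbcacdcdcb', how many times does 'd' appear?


Scanning 'caadeacacccbcacdcdcb' for 'd':
  Position 3: 'd' -> MATCH (count: 1)
  Position 15: 'd' -> MATCH (count: 2)
  Position 17: 'd' -> MATCH (count: 3)
Total occurrences of 'd': 3

3


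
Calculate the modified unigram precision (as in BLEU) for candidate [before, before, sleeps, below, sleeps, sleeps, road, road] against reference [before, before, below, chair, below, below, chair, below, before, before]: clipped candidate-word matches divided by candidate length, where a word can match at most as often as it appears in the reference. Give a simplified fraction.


Reference word counts: {'before': 4, 'below': 4, 'chair': 2}
Checking each candidate word (with clipping):
  'before' -> in reference (ref count 4, used 1/4) -> match (matches: 1)
  'before' -> in reference (ref count 4, used 2/4) -> match (matches: 2)
  'sleeps' -> not in reference -> no match (matches: 2)
  'below' -> in reference (ref count 4, used 1/4) -> match (matches: 3)
  'sleeps' -> not in reference -> no match (matches: 3)
  'sleeps' -> not in reference -> no match (matches: 3)
  'road' -> not in reference -> no match (matches: 3)
  'road' -> not in reference -> no match (matches: 3)
Clipped matches: 3, Candidate length: 8
Precision = 3/8

3/8


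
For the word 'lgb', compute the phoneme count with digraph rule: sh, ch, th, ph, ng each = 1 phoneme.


Parsing 'lgb' greedily, digraphs first:
  'l' -> consonant phoneme (phonemes so far: 1)
  'g' -> consonant phoneme (phonemes so far: 2)
  'b' -> consonant phoneme (phonemes so far: 3)
Total phonemes: 3

3


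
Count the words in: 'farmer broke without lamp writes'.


Counting words by splitting on spaces:
  Word 1: 'farmer'
  Word 2: 'broke'
  Word 3: 'without'
  Word 4: 'lamp'
  Word 5: 'writes'
Total words: 5

5


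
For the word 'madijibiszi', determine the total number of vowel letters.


Scanning each character of 'madijibiszi':
  Position 1: 'm' -> consonant (running count: 0)
  Position 2: 'a' -> vowel (running count: 1)
  Position 3: 'd' -> consonant (running count: 1)
  Position 4: 'i' -> vowel (running count: 2)
  Position 5: 'j' -> consonant (running count: 2)
  Position 6: 'i' -> vowel (running count: 3)
  Position 7: 'b' -> consonant (running count: 3)
  Position 8: 'i' -> vowel (running count: 4)
  Position 9: 's' -> consonant (running count: 4)
  Position 10: 'z' -> consonant (running count: 4)
  Position 11: 'i' -> vowel (running count: 5)
Total vowels: 5

5


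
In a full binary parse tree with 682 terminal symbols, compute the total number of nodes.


Leaf nodes (terminals): 682
Internal nodes = n - 1 = 682 - 1 = 681
Total = leaves + internal = 682 + 681 = 1363

1363


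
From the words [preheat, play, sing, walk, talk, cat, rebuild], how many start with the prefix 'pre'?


Checking each word for prefix 'pre':
  'preheat' -> YES, starts with 'pre' (count: 1)
  'play' -> no (count: 1)
  'sing' -> no (count: 1)
  'walk' -> no (count: 1)
  'talk' -> no (count: 1)
  'cat' -> no (count: 1)
  'rebuild' -> no (count: 1)
Total with prefix 'pre': 1

1


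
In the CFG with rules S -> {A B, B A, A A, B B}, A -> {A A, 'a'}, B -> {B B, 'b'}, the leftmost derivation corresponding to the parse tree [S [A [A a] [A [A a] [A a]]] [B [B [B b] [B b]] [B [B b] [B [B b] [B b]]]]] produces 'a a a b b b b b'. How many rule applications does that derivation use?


Every bracketed nonterminal node [X ...] in the tree is produced by exactly one rule application.
Reading the tree off as a leftmost derivation:
  Step 1: S  =>  A B   (applied S -> A B)
  Step 2: A B  =>  A A B   (applied A -> A A)
  Step 3: A A B  =>  a A B   (applied A -> a)
  Step 4: a A B  =>  a A A B   (applied A -> A A)
  Step 5: a A A B  =>  a a A B   (applied A -> a)
  Step 6: a a A B  =>  a a a B   (applied A -> a)
  Step 7: a a a B  =>  a a a B B   (applied B -> B B)
  Step 8: a a a B B  =>  a a a B B B   (applied B -> B B)
  Step 9: a a a B B B  =>  a a a b B B   (applied B -> b)
  Step 10: a a a b B B  =>  a a a b b B   (applied B -> b)
  Step 11: a a a b b B  =>  a a a b b B B   (applied B -> B B)
  Step 12: a a a b b B B  =>  a a a b b b B   (applied B -> b)
  Step 13: a a a b b b B  =>  a a a b b b B B   (applied B -> B B)
  Step 14: a a a b b b B B  =>  a a a b b b b B   (applied B -> b)
  Step 15: a a a b b b b B  =>  a a a b b b b b   (applied B -> b)
Final yield: a a a b b b b b
Total rewrite steps: 15

15


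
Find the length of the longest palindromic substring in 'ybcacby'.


Scanning 'ybcacby' for palindromic substrings.
Substring at positions 0-6: 'ybcacby'.
Check: reverse('ybcacby') = 'ybcacby' -> palindrome confirmed.
No longer palindromic substring exists; longest length = 7

7


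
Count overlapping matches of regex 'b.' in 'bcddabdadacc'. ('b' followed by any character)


Pattern: b. means 'b' followed by any character.
Scanning 'bcddabdadacc' position-by-position:
  Pos 0: window 'bc' -> MATCH
  Pos 1: window 'cd' -> no
  Pos 2: window 'dd' -> no
  Pos 3: window 'da' -> no
  Pos 4: window 'ab' -> no
  Pos 5: window 'bd' -> MATCH
  Pos 6: window 'da' -> no
  Pos 7: window 'ad' -> no
  Pos 8: window 'da' -> no
  Pos 9: window 'ac' -> no
  Pos 10: window 'cc' -> no
  Pos 11: window 'c' -> no
Total matches: 2

2


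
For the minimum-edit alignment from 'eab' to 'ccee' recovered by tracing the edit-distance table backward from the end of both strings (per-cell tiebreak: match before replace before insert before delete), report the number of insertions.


Edit distance = 4. Backtracking from cell (3, 4) with preference match > replace > insert > delete,
then listing the resulting alignment 'eab' -> 'ccee' left to right:
  Step 1: insert 'c' [insertion #1]
  Step 2: replace e->c
  Step 3: replace a->e
  Step 4: replace b->e
Total insertions: 1

1


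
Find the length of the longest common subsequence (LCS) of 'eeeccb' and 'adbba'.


DP table for LCS of 'eeeccb' and 'adbba':
       a  d  b  b  a
    0  0  0  0  0  0
  e 0  0  0  0  0  0
  e 0  0  0  0  0  0
  e 0  0  0  0  0  0
  c 0  0  0  0  0  0
  c 0  0  0  0  0  0
  b 0  0  0  1  1  1
LCS: 'b'
LCS length = 1

1


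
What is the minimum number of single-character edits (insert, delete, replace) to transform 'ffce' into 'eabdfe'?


Building DP table for s1='ffce' (len 4) and s2='eabdfe' (len 6):
       e  a  b  d  f  e
    0  1  2  3  4  5  6
  f 1  1  2  3  4  4  5
  f 2  2  2  3  4  4  5
  c 3  3  3  3  4  5  5
  e 4  3  4  4  4  5  5
Edit distance = dp[4][6] = 5

5


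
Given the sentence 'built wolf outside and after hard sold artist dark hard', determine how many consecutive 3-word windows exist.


Word trigrams from [10] words:
  Trigram 1: (built wolf outside)
  Trigram 2: (wolf outside and)
  Trigram 3: (outside and after)
  Trigram 4: (and after hard)
  Trigram 5: (after hard sold)
  Trigram 6: (hard sold artist)
  Trigram 7: (sold artist dark)
  Trigram 8: (artist dark hard)
Total word trigrams: 10 - 2 = 8

8


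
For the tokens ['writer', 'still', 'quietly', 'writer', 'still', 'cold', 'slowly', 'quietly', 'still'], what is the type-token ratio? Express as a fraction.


Tokens: 9
Unique types: ('cold', 'quietly', 'slowly', 'still', 'writer') = 5
TTR = 5/9
Already in lowest terms.

5/9


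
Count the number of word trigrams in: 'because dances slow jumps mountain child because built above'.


Word trigrams from [9] words:
  Trigram 1: (because dances slow)
  Trigram 2: (dances slow jumps)
  Trigram 3: (slow jumps mountain)
  Trigram 4: (jumps mountain child)
  Trigram 5: (mountain child because)
  Trigram 6: (child because built)
  Trigram 7: (because built above)
Total word trigrams: 9 - 2 = 7

7


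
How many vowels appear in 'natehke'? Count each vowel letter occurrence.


Scanning each character of 'natehke':
  Position 1: 'n' -> consonant (running count: 0)
  Position 2: 'a' -> vowel (running count: 1)
  Position 3: 't' -> consonant (running count: 1)
  Position 4: 'e' -> vowel (running count: 2)
  Position 5: 'h' -> consonant (running count: 2)
  Position 6: 'k' -> consonant (running count: 2)
  Position 7: 'e' -> vowel (running count: 3)
Total vowels: 3

3


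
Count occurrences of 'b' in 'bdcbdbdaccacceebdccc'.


Scanning 'bdcbdbdaccacceebdccc' for 'b':
  Position 0: 'b' -> MATCH (count: 1)
  Position 3: 'b' -> MATCH (count: 2)
  Position 5: 'b' -> MATCH (count: 3)
  Position 15: 'b' -> MATCH (count: 4)
Total occurrences of 'b': 4

4


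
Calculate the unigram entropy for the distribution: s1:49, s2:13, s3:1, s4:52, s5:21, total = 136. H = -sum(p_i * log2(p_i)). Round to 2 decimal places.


Computing entropy H = -sum(p_i * log2(p_i)):
  s1: p = 49/136 = 0.3603, -p*log2(p) = 0.5306
  s2: p = 13/136 = 0.0956, -p*log2(p) = 0.3238
  s3: p = 1/136 = 0.0074, -p*log2(p) = 0.0521
  s4: p = 52/136 = 0.3824, -p*log2(p) = 0.5303
  s5: p = 21/136 = 0.1544, -p*log2(p) = 0.4162
H = sum of terms = 1.8530
Rounded to 2 decimals: 1.85

1.85


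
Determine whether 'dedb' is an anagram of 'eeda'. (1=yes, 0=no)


Sort characters of 'dedb': 'bdde'
Sort characters of 'eeda': 'adee'
Sorted forms differ -> they are NOT anagrams
Result: 0

0


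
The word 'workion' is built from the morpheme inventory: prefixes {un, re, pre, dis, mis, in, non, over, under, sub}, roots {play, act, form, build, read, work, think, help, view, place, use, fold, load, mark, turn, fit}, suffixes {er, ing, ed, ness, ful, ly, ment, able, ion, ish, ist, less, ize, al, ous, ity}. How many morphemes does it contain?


Segmenting 'workion' against the inventory:
  'work' -> root (morpheme 1)
  'ion' -> suffix (morpheme 2)
Total morphemes: 2

2


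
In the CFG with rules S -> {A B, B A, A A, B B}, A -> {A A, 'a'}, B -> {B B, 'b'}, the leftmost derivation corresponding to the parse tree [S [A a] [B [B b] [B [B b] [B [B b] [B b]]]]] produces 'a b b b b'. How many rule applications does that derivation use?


Every bracketed nonterminal node [X ...] in the tree is produced by exactly one rule application.
Reading the tree off as a leftmost derivation:
  Step 1: S  =>  A B   (applied S -> A B)
  Step 2: A B  =>  a B   (applied A -> a)
  Step 3: a B  =>  a B B   (applied B -> B B)
  Step 4: a B B  =>  a b B   (applied B -> b)
  Step 5: a b B  =>  a b B B   (applied B -> B B)
  Step 6: a b B B  =>  a b b B   (applied B -> b)
  Step 7: a b b B  =>  a b b B B   (applied B -> B B)
  Step 8: a b b B B  =>  a b b b B   (applied B -> b)
  Step 9: a b b b B  =>  a b b b b   (applied B -> b)
Final yield: a b b b b
Total rewrite steps: 9

9


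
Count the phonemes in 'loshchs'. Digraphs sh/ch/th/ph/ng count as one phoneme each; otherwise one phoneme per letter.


Parsing 'loshchs' greedily, digraphs first:
  'l' -> consonant phoneme (phonemes so far: 1)
  'o' -> vowel phoneme (phonemes so far: 2)
  'sh' -> digraph (1 consonant phoneme) (phonemes so far: 3)
  'ch' -> digraph (1 consonant phoneme) (phonemes so far: 4)
  's' -> consonant phoneme (phonemes so far: 5)
Total phonemes: 5

5


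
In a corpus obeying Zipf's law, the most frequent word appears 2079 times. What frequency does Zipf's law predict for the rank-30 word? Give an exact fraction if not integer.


Zipf's law: freq(rank) = f1 / rank
f1 = 2079, rank = 30
freq = 2079 / 30
GCD(2079, 30) = 3
Simplified: 693/10

693/10


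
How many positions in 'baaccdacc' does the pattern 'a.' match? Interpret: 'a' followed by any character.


Pattern: a. means 'a' followed by any character.
Scanning 'baaccdacc' position-by-position:
  Pos 0: window 'ba' -> no
  Pos 1: window 'aa' -> MATCH
  Pos 2: window 'ac' -> MATCH
  Pos 3: window 'cc' -> no
  Pos 4: window 'cd' -> no
  Pos 5: window 'da' -> no
  Pos 6: window 'ac' -> MATCH
  Pos 7: window 'cc' -> no
  Pos 8: window 'c' -> no
Total matches: 3

3


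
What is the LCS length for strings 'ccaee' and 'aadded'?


DP table for LCS of 'ccaee' and 'aadded':
       a  a  d  d  e  d
    0  0  0  0  0  0  0
  c 0  0  0  0  0  0  0
  c 0  0  0  0  0  0  0
  a 0  1  1  1  1  1  1
  e 0  1  1  1  1  2  2
  e 0  1  1  1  1  2  2
LCS: 'ae'
LCS length = 2

2


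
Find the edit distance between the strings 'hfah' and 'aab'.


Building DP table for s1='hfah' (len 4) and s2='aab' (len 3):
       a  a  b
    0  1  2  3
  h 1  1  2  3
  f 2  2  2  3
  a 3  2  2  3
  h 4  3  3  3
Edit distance = dp[4][3] = 3

3


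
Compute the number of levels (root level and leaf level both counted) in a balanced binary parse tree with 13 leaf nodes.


In a balanced binary tree with n leaves the deepest leaf is ceil(log2(n)) edges below the root,
so counting node levels inclusive of root and leaves gives ceil(log2(n)) + 1 levels.
log2(13) = 3.7004
ceil(3.7004) = 4
levels = 4 + 1 = 5

5


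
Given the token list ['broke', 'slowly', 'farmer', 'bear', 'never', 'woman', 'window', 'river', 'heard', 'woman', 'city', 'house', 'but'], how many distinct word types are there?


Listing all tokens and tracking unique types:
  Token 1: 'broke' -> NEW (unique so far: 1)
  Token 2: 'slowly' -> NEW (unique so far: 2)
  Token 3: 'farmer' -> NEW (unique so far: 3)
  Token 4: 'bear' -> NEW (unique so far: 4)
  Token 5: 'never' -> NEW (unique so far: 5)
  Token 6: 'woman' -> NEW (unique so far: 6)
  Token 7: 'window' -> NEW (unique so far: 7)
  Token 8: 'river' -> NEW (unique so far: 8)
  Token 9: 'heard' -> NEW (unique so far: 9)
  Token 10: 'woman' -> duplicate (unique so far: 9)
  Token 11: 'city' -> NEW (unique so far: 10)
  Token 12: 'house' -> NEW (unique so far: 11)
  Token 13: 'but' -> NEW (unique so far: 12)
Unique types: ('bear', 'broke', 'but', 'city', 'farmer', 'heard', 'house', 'never', 'river', 'slowly', 'window', 'woman')
Vocabulary size: 12

12


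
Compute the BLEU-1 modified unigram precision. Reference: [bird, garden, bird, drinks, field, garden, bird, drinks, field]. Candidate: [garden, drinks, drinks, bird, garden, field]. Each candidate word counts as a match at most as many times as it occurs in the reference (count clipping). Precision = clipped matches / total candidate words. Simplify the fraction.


Reference word counts: {'bird': 3, 'drinks': 2, 'field': 2, 'garden': 2}
Checking each candidate word (with clipping):
  'garden' -> in reference (ref count 2, used 1/2) -> match (matches: 1)
  'drinks' -> in reference (ref count 2, used 1/2) -> match (matches: 2)
  'drinks' -> in reference (ref count 2, used 2/2) -> match (matches: 3)
  'bird' -> in reference (ref count 3, used 1/3) -> match (matches: 4)
  'garden' -> in reference (ref count 2, used 2/2) -> match (matches: 5)
  'field' -> in reference (ref count 2, used 1/2) -> match (matches: 6)
Clipped matches: 6, Candidate length: 6
Precision = 6/6 = 1

1


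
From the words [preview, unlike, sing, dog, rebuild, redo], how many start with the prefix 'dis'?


Checking each word for prefix 'dis':
  'preview' -> no (count: 0)
  'unlike' -> no (count: 0)
  'sing' -> no (count: 0)
  'dog' -> no (count: 0)
  'rebuild' -> no (count: 0)
  'redo' -> no (count: 0)
Total with prefix 'dis': 0

0


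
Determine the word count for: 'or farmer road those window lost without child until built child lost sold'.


Counting words by splitting on spaces:
  Word 1: 'or'
  Word 2: 'farmer'
  Word 3: 'road'
  Word 4: 'those'
  Word 5: 'window'
  Word 6: 'lost'
  Word 7: 'without'
  Word 8: 'child'
  Word 9: 'until'
  Word 10: 'built'
  Word 11: 'child'
  Word 12: 'lost'
  Word 13: 'sold'
Total words: 13

13


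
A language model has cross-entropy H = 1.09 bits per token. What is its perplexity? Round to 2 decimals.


Perplexity formula: PP = 2^H
H = 1.09
PP = 2^1.09
Decompose: 2^1.09 = 2^1 * 2^0.09
2^1 = 2, 2^0.09 ~ 1.0643702
PP ~ 2 * 1.0643702 = 2.1287404
Rounded to 2 decimals: 2.13

2.13


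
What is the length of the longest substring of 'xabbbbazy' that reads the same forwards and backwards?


Scanning 'xabbbbazy' for palindromic substrings.
Substring at positions 1-6: 'abbbba'.
Check: reverse('abbbba') = 'abbbba' -> palindrome confirmed.
Neighbouring characters ('x' / 'z') break symmetry, so it cannot extend further.
No longer palindromic substring exists; longest length = 6

6


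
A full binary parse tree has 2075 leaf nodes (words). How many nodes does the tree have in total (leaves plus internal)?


Leaf nodes (terminals): 2075
Internal nodes = n - 1 = 2075 - 1 = 2074
Total = leaves + internal = 2075 + 2074 = 4149

4149


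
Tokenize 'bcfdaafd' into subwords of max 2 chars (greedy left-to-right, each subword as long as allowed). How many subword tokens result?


'bcfdaafd' has 8 characters.
Chunking with max size 2:
  Chunk 1: 'bc' (positions 0-1)
  Chunk 2: 'fd' (positions 2-3)
  Chunk 3: 'aa' (positions 4-5)
  Chunk 4: 'fd' (positions 6-7)
Total chunks: ceil(8 / 2) = 4

4


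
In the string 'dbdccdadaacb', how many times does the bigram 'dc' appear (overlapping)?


Scanning 'dbdccdadaacb' for bigram 'dc':
  Position 0: 'db' -> no
  Position 1: 'bd' -> no
  Position 2: 'dc' -> MATCH
  Position 3: 'cc' -> no
  Position 4: 'cd' -> no
  Position 5: 'da' -> no
  Position 6: 'ad' -> no
  Position 7: 'da' -> no
  Position 8: 'aa' -> no
  Position 9: 'ac' -> no
  Position 10: 'cb' -> no
Total matches: 1

1


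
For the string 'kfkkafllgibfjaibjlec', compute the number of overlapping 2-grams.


String 'kfkkafllgibfjaibjlec' has length L = 20.
Number of overlapping n-grams = L - n + 1
Substituting: 20 - 2 + 1 = 19

19


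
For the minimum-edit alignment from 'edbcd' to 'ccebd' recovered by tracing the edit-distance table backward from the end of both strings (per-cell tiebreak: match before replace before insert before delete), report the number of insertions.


Edit distance = 4. Backtracking from cell (5, 5) with preference match > replace > insert > delete,
then listing the resulting alignment 'edbcd' -> 'ccebd' left to right:
  Step 1: replace e->c
  Step 2: replace d->c
  Step 3: replace b->e
  Step 4: replace c->b
  Step 5: keep 'd'
Total insertions: 0

0


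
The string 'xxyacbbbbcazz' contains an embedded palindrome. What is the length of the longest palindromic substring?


Scanning 'xxyacbbbbcazz' for palindromic substrings.
Substring at positions 3-10: 'acbbbbca'.
Check: reverse('acbbbbca') = 'acbbbbca' -> palindrome confirmed.
Neighbouring characters ('y' / 'z') break symmetry, so it cannot extend further.
No longer palindromic substring exists; longest length = 8

8


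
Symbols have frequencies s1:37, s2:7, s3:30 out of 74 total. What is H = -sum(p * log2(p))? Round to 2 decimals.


Computing entropy H = -sum(p_i * log2(p_i)):
  s1: p = 37/74 = 0.5000, -p*log2(p) = 0.5000
  s2: p = 7/74 = 0.0946, -p*log2(p) = 0.3218
  s3: p = 30/74 = 0.4054, -p*log2(p) = 0.5281
H = sum of terms = 1.3499
Rounded to 2 decimals: 1.35

1.35


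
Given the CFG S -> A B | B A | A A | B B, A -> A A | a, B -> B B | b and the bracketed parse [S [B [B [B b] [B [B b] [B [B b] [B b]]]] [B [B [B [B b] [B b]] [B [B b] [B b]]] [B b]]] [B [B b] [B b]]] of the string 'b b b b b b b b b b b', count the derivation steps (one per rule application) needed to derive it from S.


Every bracketed nonterminal node [X ...] in the tree is produced by exactly one rule application.
Reading the tree off as a leftmost derivation:
  Step 1: S  =>  B B   (applied S -> B B)
  Step 2: B B  =>  B B B   (applied B -> B B)
  Step 3: B B B  =>  B B B B   (applied B -> B B)
  Step 4: B B B B  =>  b B B B   (applied B -> b)
  Step 5: b B B B  =>  b B B B B   (applied B -> B B)
  Step 6: b B B B B  =>  b b B B B   (applied B -> b)
  Step 7: b b B B B  =>  b b B B B B   (applied B -> B B)
  Step 8: b b B B B B  =>  b b b B B B   (applied B -> b)
  Step 9: b b b B B B  =>  b b b b B B   (applied B -> b)
  Step 10: b b b b B B  =>  b b b b B B B   (applied B -> B B)
  Step 11: b b b b B B B  =>  b b b b B B B B   (applied B -> B B)
  Step 12: b b b b B B B B  =>  b b b b B B B B B   (applied B -> B B)
  Step 13: b b b b B B B B B  =>  b b b b b B B B B   (applied B -> b)
  Step 14: b b b b b B B B B  =>  b b b b b b B B B   (applied B -> b)
  Step 15: b b b b b b B B B  =>  b b b b b b B B B B   (applied B -> B B)
  Step 16: b b b b b b B B B B  =>  b b b b b b b B B B   (applied B -> b)
  Step 17: b b b b b b b B B B  =>  b b b b b b b b B B   (applied B -> b)
  Step 18: b b b b b b b b B B  =>  b b b b b b b b b B   (applied B -> b)
  Step 19: b b b b b b b b b B  =>  b b b b b b b b b B B   (applied B -> B B)
  Step 20: b b b b b b b b b B B  =>  b b b b b b b b b b B   (applied B -> b)
  Step 21: b b b b b b b b b b B  =>  b b b b b b b b b b b   (applied B -> b)
Final yield: b b b b b b b b b b b
Total rewrite steps: 21

21


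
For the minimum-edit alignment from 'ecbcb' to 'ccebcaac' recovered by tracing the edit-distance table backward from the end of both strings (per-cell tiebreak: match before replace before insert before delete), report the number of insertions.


Edit distance = 5. Backtracking from cell (5, 8) with preference match > replace > insert > delete,
then listing the resulting alignment 'ecbcb' -> 'ccebcaac' left to right:
  Step 1: replace e->c
  Step 2: keep 'c'
  Step 3: insert 'e' [insertion #1]
  Step 4: keep 'b'
  Step 5: keep 'c'
  Step 6: insert 'a' [insertion #2]
  Step 7: insert 'a' [insertion #3]
  Step 8: replace b->c
Total insertions: 3

3


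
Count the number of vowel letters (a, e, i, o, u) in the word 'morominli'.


Scanning each character of 'morominli':
  Position 1: 'm' -> consonant (running count: 0)
  Position 2: 'o' -> vowel (running count: 1)
  Position 3: 'r' -> consonant (running count: 1)
  Position 4: 'o' -> vowel (running count: 2)
  Position 5: 'm' -> consonant (running count: 2)
  Position 6: 'i' -> vowel (running count: 3)
  Position 7: 'n' -> consonant (running count: 3)
  Position 8: 'l' -> consonant (running count: 3)
  Position 9: 'i' -> vowel (running count: 4)
Total vowels: 4

4


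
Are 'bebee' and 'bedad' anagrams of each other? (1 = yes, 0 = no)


Sort characters of 'bebee': 'bbeee'
Sort characters of 'bedad': 'abdde'
Sorted forms differ -> they are NOT anagrams
Result: 0

0


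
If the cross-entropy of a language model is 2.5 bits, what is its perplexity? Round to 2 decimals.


Perplexity formula: PP = 2^H
H = 2.5
PP = 2^2.5
Decompose: 2^2.5 = 2^2 * 2^0.5 = 2^2 * sqrt(2)
2^2 = 4, sqrt(2) ~ 1.4142136
PP ~ 4 * 1.4142136 = 5.6568544
Rounded to 2 decimals: 5.66

5.66


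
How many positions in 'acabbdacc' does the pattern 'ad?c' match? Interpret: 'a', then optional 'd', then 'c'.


Pattern: ad?c means 'a', then optional 'd', then 'c'.
Scanning 'acabbdacc' position-by-position:
  Pos 0: window 'aca' -> MATCH
  Pos 1: window 'cab' -> no
  Pos 2: window 'abb' -> no
  Pos 3: window 'bbd' -> no
  Pos 4: window 'bda' -> no
  Pos 5: window 'dac' -> no
  Pos 6: window 'acc' -> MATCH
  Pos 7: window 'cc' -> no
  Pos 8: window 'c' -> no
Total matches: 2

2


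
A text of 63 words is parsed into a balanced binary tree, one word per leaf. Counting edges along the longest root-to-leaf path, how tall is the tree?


In a balanced binary tree with n leaves the deepest leaf is ceil(log2(n)) edges below the root.
log2(63) = 5.9773
ceil(5.9773) = 6
height (edges) = 6

6


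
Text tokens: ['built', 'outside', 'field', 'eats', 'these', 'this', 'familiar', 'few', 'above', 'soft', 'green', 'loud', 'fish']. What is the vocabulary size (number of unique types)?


Listing all tokens and tracking unique types:
  Token 1: 'built' -> NEW (unique so far: 1)
  Token 2: 'outside' -> NEW (unique so far: 2)
  Token 3: 'field' -> NEW (unique so far: 3)
  Token 4: 'eats' -> NEW (unique so far: 4)
  Token 5: 'these' -> NEW (unique so far: 5)
  Token 6: 'this' -> NEW (unique so far: 6)
  Token 7: 'familiar' -> NEW (unique so far: 7)
  Token 8: 'few' -> NEW (unique so far: 8)
  Token 9: 'above' -> NEW (unique so far: 9)
  Token 10: 'soft' -> NEW (unique so far: 10)
  Token 11: 'green' -> NEW (unique so far: 11)
  Token 12: 'loud' -> NEW (unique so far: 12)
  Token 13: 'fish' -> NEW (unique so far: 13)
Unique types: ('above', 'built', 'eats', 'familiar', 'few', 'field', 'fish', 'green', 'loud', 'outside', 'soft', 'these', 'this')
Vocabulary size: 13

13


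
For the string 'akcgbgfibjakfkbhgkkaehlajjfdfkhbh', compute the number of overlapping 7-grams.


String 'akcgbgfibjakfkbhgkkaehlajjfdfkhbh' has length L = 33.
Number of overlapping n-grams = L - n + 1
Substituting: 33 - 7 + 1 = 27

27


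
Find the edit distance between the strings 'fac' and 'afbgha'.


Building DP table for s1='fac' (len 3) and s2='afbgha' (len 6):
       a  f  b  g  h  a
    0  1  2  3  4  5  6
  f 1  1  1  2  3  4  5
  a 2  1  2  2  3  4  4
  c 3  2  2  3  3  4  5
Edit distance = dp[3][6] = 5

5


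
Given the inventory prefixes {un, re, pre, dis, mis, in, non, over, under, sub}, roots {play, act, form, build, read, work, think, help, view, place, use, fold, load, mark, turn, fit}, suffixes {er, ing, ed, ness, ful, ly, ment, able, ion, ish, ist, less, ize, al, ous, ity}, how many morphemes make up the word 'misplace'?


Segmenting 'misplace' against the inventory:
  'mis' -> prefix (morpheme 1)
  'place' -> root (morpheme 2)
Total morphemes: 2

2


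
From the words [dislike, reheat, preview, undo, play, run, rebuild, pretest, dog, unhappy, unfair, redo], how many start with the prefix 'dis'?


Checking each word for prefix 'dis':
  'dislike' -> YES, starts with 'dis' (count: 1)
  'reheat' -> no (count: 1)
  'preview' -> no (count: 1)
  'undo' -> no (count: 1)
  'play' -> no (count: 1)
  'run' -> no (count: 1)
  'rebuild' -> no (count: 1)
  'pretest' -> no (count: 1)
  'dog' -> no (count: 1)
  'unhappy' -> no (count: 1)
  'unfair' -> no (count: 1)
  'redo' -> no (count: 1)
Total with prefix 'dis': 1

1


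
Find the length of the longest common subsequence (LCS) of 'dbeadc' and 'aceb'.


DP table for LCS of 'dbeadc' and 'aceb':
       a  c  e  b
    0  0  0  0  0
  d 0  0  0  0  0
  b 0  0  0  0  1
  e 0  0  0  1  1
  a 0  1  1  1  1
  d 0  1  1  1  1
  c 0  1  2  2  2
LCS: 'ac'
LCS length = 2

2


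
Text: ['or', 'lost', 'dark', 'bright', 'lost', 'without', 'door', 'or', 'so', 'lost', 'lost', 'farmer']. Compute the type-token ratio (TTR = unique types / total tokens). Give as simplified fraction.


Tokens: 12
Unique types: ('bright', 'dark', 'door', 'farmer', 'lost', 'or', 'so', 'without') = 8
TTR = 8/12
Simplify: divide both by 4 -> 2/3
TTR = 2/3

2/3


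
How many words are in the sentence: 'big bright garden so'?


Counting words by splitting on spaces:
  Word 1: 'big'
  Word 2: 'bright'
  Word 3: 'garden'
  Word 4: 'so'
Total words: 4

4


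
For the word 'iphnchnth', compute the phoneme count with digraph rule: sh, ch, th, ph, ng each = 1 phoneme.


Parsing 'iphnchnth' greedily, digraphs first:
  'i' -> vowel phoneme (phonemes so far: 1)
  'ph' -> digraph (1 consonant phoneme) (phonemes so far: 2)
  'n' -> consonant phoneme (phonemes so far: 3)
  'ch' -> digraph (1 consonant phoneme) (phonemes so far: 4)
  'n' -> consonant phoneme (phonemes so far: 5)
  'th' -> digraph (1 consonant phoneme) (phonemes so far: 6)
Total phonemes: 6

6


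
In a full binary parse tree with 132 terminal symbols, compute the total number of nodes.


Leaf nodes (terminals): 132
Internal nodes = n - 1 = 132 - 1 = 131
Total = leaves + internal = 132 + 131 = 263

263


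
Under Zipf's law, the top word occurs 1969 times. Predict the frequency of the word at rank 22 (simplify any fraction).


Zipf's law: freq(rank) = f1 / rank
f1 = 1969, rank = 22
freq = 1969 / 22
GCD(1969, 22) = 11
Simplified: 179/2

179/2


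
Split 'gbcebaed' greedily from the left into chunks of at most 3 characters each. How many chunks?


'gbcebaed' has 8 characters.
Chunking with max size 3:
  Chunk 1: 'gbc' (positions 0-2)
  Chunk 2: 'eba' (positions 3-5)
  Chunk 3: 'ed' (positions 6-7)
Total chunks: ceil(8 / 3) = 3

3


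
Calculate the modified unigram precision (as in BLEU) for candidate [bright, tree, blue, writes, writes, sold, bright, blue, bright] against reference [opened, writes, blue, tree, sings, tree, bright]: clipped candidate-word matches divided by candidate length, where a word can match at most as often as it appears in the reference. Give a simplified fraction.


Reference word counts: {'blue': 1, 'bright': 1, 'opened': 1, 'sings': 1, 'tree': 2, 'writes': 1}
Checking each candidate word (with clipping):
  'bright' -> in reference (ref count 1, used 1/1) -> match (matches: 1)
  'tree' -> in reference (ref count 2, used 1/2) -> match (matches: 2)
  'blue' -> in reference (ref count 1, used 1/1) -> match (matches: 3)
  'writes' -> in reference (ref count 1, used 1/1) -> match (matches: 4)
  'writes' -> ref count 1 already used up (1/1) -> clipped, no match (matches: 4)
  'sold' -> not in reference -> no match (matches: 4)
  'bright' -> ref count 1 already used up (1/1) -> clipped, no match (matches: 4)
  'blue' -> ref count 1 already used up (1/1) -> clipped, no match (matches: 4)
  'bright' -> ref count 1 already used up (1/1) -> clipped, no match (matches: 4)
Clipped matches: 4, Candidate length: 9
Precision = 4/9

4/9


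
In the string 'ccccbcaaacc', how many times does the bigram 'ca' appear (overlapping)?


Scanning 'ccccbcaaacc' for bigram 'ca':
  Position 0: 'cc' -> no
  Position 1: 'cc' -> no
  Position 2: 'cc' -> no
  Position 3: 'cb' -> no
  Position 4: 'bc' -> no
  Position 5: 'ca' -> MATCH
  Position 6: 'aa' -> no
  Position 7: 'aa' -> no
  Position 8: 'ac' -> no
  Position 9: 'cc' -> no
Total matches: 1

1


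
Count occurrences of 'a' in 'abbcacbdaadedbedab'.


Scanning 'abbcacbdaadedbedab' for 'a':
  Position 0: 'a' -> MATCH (count: 1)
  Position 4: 'a' -> MATCH (count: 2)
  Position 8: 'a' -> MATCH (count: 3)
  Position 9: 'a' -> MATCH (count: 4)
  Position 16: 'a' -> MATCH (count: 5)
Total occurrences of 'a': 5

5


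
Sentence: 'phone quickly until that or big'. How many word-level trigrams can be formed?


Word trigrams from [6] words:
  Trigram 1: (phone quickly until)
  Trigram 2: (quickly until that)
  Trigram 3: (until that or)
  Trigram 4: (that or big)
Total word trigrams: 6 - 2 = 4

4


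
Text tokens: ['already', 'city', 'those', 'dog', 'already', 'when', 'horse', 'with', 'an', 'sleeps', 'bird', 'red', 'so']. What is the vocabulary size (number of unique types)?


Listing all tokens and tracking unique types:
  Token 1: 'already' -> NEW (unique so far: 1)
  Token 2: 'city' -> NEW (unique so far: 2)
  Token 3: 'those' -> NEW (unique so far: 3)
  Token 4: 'dog' -> NEW (unique so far: 4)
  Token 5: 'already' -> duplicate (unique so far: 4)
  Token 6: 'when' -> NEW (unique so far: 5)
  Token 7: 'horse' -> NEW (unique so far: 6)
  Token 8: 'with' -> NEW (unique so far: 7)
  Token 9: 'an' -> NEW (unique so far: 8)
  Token 10: 'sleeps' -> NEW (unique so far: 9)
  Token 11: 'bird' -> NEW (unique so far: 10)
  Token 12: 'red' -> NEW (unique so far: 11)
  Token 13: 'so' -> NEW (unique so far: 12)
Unique types: ('already', 'an', 'bird', 'city', 'dog', 'horse', 'red', 'sleeps', 'so', 'those', 'when', 'with')
Vocabulary size: 12

12


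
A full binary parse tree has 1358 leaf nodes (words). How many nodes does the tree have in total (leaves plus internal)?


Leaf nodes (terminals): 1358
Internal nodes = n - 1 = 1358 - 1 = 1357
Total = leaves + internal = 1358 + 1357 = 2715

2715


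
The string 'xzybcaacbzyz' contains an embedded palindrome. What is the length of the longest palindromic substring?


Scanning 'xzybcaacbzyz' for palindromic substrings.
Substring at positions 3-8: 'bcaacb'.
Check: reverse('bcaacb') = 'bcaacb' -> palindrome confirmed.
Neighbouring characters ('y' / 'z') break symmetry, so it cannot extend further.
No longer palindromic substring exists; longest length = 6

6


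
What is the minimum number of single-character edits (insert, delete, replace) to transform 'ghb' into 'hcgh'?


Building DP table for s1='ghb' (len 3) and s2='hcgh' (len 4):
       h  c  g  h
    0  1  2  3  4
  g 1  1  2  2  3
  h 2  1  2  3  2
  b 3  2  2  3  3
Edit distance = dp[3][4] = 3

3


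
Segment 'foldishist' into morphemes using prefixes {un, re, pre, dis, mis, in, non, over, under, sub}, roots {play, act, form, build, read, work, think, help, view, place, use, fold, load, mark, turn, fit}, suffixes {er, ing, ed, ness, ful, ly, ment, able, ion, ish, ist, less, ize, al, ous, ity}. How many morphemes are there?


Segmenting 'foldishist' against the inventory:
  'fold' -> root (morpheme 1)
  'ish' -> suffix (morpheme 2)
  'ist' -> suffix (morpheme 3)
Total morphemes: 3

3


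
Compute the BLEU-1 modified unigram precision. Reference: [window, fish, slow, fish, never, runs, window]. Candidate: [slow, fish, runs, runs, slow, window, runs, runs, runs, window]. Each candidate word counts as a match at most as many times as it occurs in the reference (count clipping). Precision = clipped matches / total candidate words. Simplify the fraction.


Reference word counts: {'fish': 2, 'never': 1, 'runs': 1, 'slow': 1, 'window': 2}
Checking each candidate word (with clipping):
  'slow' -> in reference (ref count 1, used 1/1) -> match (matches: 1)
  'fish' -> in reference (ref count 2, used 1/2) -> match (matches: 2)
  'runs' -> in reference (ref count 1, used 1/1) -> match (matches: 3)
  'runs' -> ref count 1 already used up (1/1) -> clipped, no match (matches: 3)
  'slow' -> ref count 1 already used up (1/1) -> clipped, no match (matches: 3)
  'window' -> in reference (ref count 2, used 1/2) -> match (matches: 4)
  'runs' -> ref count 1 already used up (1/1) -> clipped, no match (matches: 4)
  'runs' -> ref count 1 already used up (1/1) -> clipped, no match (matches: 4)
  'runs' -> ref count 1 already used up (1/1) -> clipped, no match (matches: 4)
  'window' -> in reference (ref count 2, used 2/2) -> match (matches: 5)
Clipped matches: 5, Candidate length: 10
Precision = 5/10 = 1/2

1/2
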